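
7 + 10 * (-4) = -33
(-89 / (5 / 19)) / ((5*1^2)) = -1691 / 25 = -67.64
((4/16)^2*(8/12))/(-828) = -1/19872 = -0.00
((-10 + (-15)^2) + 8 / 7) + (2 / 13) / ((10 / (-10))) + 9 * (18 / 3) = 24569 / 91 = 269.99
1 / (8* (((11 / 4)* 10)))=1 / 220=0.00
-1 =-1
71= 71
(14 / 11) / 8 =7 / 44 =0.16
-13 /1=-13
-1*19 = -19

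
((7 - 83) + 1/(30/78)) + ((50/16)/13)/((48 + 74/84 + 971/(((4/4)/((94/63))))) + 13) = -726507221/9897940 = -73.40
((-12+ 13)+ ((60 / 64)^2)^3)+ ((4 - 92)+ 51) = -592589151 / 16777216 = -35.32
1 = 1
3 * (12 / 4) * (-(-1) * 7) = 63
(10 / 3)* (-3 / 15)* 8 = -16 / 3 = -5.33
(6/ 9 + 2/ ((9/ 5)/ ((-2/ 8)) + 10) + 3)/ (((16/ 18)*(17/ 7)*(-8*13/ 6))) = -207/ 1768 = -0.12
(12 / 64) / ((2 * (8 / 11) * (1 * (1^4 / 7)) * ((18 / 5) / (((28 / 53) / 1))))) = 2695 / 20352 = 0.13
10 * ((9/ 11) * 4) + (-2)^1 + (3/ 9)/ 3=3053/ 99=30.84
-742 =-742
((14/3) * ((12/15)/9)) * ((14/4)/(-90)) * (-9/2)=0.07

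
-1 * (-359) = 359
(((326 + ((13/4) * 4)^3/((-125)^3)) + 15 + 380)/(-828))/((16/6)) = -44006279/134765625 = -0.33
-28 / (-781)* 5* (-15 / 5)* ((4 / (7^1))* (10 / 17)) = -2400 / 13277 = -0.18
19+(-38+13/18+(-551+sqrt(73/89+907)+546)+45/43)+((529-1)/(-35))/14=-4420051/189630+2 * sqrt(1797711)/89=6.82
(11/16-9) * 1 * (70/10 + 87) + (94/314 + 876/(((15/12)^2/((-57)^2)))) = 57171182129/31400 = 1820738.28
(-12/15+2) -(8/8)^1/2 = 7/10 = 0.70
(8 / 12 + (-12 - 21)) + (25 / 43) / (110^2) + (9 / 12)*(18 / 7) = -13288441 / 437052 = -30.40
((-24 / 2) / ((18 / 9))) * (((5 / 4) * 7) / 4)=-105 / 8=-13.12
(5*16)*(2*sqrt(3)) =277.13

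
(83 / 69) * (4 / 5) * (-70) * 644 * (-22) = 2863168 / 3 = 954389.33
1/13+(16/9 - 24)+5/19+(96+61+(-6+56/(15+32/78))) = 177359461/1336023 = 132.75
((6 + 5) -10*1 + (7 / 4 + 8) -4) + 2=35 / 4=8.75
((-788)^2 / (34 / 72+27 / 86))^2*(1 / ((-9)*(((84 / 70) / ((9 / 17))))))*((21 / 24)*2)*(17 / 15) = -89828123256958464 / 1481089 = -60650050913.19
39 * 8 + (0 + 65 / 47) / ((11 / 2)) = 161434 / 517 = 312.25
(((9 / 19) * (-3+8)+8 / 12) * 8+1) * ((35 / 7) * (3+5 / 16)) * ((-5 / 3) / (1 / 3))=-1909325 / 912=-2093.56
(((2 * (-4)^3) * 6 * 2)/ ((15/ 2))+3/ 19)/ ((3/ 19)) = -19441/ 15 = -1296.07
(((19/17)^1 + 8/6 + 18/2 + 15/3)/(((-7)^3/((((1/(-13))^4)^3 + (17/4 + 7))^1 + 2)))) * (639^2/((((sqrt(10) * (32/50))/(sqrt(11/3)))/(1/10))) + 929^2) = -298035660556331879778101/543404537396746844 - 47002100307332633282727 * sqrt(330)/34777890393391798016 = -573011.12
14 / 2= 7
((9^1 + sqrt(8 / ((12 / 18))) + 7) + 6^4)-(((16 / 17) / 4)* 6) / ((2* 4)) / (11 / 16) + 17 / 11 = 2* sqrt(3) + 245585 / 187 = 1316.75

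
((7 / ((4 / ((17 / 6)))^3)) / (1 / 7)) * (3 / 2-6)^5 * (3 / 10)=-1579475457 / 163840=-9640.35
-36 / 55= -0.65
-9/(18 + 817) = -9/835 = -0.01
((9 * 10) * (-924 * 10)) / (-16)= 51975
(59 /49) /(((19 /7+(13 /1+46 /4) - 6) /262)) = 30916 /2079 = 14.87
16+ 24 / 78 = 212 / 13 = 16.31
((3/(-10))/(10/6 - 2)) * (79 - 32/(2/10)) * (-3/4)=2187/40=54.68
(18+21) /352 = 39 /352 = 0.11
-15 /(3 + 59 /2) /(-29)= 6 /377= 0.02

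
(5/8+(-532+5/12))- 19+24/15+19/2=-64663/120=-538.86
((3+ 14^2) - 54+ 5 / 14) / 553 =0.26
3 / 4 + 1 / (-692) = 259 / 346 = 0.75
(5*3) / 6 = 5 / 2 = 2.50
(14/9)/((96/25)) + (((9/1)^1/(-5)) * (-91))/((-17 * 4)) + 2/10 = -66233/36720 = -1.80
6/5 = 1.20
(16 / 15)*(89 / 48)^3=704969 / 103680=6.80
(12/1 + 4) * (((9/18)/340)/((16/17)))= 1/40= 0.02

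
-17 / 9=-1.89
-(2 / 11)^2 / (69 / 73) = -292 / 8349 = -0.03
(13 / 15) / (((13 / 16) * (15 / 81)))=5.76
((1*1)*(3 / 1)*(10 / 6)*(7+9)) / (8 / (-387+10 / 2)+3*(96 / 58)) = 110780 / 6847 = 16.18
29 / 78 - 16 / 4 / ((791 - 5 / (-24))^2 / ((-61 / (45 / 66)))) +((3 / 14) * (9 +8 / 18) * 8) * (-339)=-5402523831048809 / 984389190330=-5488.20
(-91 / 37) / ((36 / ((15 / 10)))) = -91 / 888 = -0.10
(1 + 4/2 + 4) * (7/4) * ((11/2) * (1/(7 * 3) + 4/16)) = 1925/96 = 20.05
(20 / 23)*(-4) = -80 / 23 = -3.48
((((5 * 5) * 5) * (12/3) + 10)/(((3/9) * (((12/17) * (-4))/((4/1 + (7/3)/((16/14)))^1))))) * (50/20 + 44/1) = -19485825/128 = -152233.01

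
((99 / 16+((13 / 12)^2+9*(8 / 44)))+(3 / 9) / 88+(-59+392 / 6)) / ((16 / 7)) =85015 / 12672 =6.71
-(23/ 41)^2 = -529/ 1681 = -0.31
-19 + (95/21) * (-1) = -494/21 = -23.52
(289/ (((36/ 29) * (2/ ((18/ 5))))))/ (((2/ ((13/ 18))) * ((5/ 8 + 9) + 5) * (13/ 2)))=8381/ 5265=1.59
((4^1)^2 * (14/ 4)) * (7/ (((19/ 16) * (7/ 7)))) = 330.11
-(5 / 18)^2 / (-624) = 25 / 202176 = 0.00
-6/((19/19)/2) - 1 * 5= -17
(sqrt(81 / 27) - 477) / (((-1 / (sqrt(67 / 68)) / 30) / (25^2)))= 9375 * sqrt(1139) * (477 - sqrt(3)) / 17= 8845507.29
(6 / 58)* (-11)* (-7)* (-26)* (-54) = 324324 / 29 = 11183.59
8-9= -1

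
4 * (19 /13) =76 /13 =5.85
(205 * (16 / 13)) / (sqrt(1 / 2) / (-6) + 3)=19680 * sqrt(2) / 8411 + 708480 / 8411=87.54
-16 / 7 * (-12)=192 / 7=27.43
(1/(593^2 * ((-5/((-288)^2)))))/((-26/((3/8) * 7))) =108864/22857185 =0.00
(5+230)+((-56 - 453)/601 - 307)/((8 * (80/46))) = 5117479/24040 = 212.87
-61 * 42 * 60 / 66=-2329.09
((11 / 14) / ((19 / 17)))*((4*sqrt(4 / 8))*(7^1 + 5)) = 2244*sqrt(2) / 133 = 23.86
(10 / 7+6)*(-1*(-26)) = 1352 / 7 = 193.14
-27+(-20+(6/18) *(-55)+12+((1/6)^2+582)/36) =-48167/1296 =-37.17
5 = 5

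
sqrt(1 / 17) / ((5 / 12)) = 12 * sqrt(17) / 85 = 0.58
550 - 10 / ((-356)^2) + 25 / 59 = 550.42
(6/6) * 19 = 19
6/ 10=0.60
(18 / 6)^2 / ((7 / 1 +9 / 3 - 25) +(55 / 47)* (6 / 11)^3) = -17061 / 28075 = -0.61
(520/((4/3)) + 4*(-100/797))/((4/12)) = 1168.49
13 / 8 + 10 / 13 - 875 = -90751 / 104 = -872.61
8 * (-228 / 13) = -1824 / 13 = -140.31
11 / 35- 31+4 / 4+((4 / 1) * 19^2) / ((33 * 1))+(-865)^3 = -647214610.93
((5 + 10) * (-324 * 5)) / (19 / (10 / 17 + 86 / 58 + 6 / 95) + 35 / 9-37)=21859721100 / 21777209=1003.79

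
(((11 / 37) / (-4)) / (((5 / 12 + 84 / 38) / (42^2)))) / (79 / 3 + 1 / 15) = -41895 / 22163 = -1.89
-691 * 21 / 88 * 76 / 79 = -275709 / 1738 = -158.64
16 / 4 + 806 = 810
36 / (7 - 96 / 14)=252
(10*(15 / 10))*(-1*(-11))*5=825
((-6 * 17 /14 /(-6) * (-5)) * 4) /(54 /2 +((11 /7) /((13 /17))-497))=2210 /42583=0.05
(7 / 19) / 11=7 / 209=0.03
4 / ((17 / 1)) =4 / 17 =0.24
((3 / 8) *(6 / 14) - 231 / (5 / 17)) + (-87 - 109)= -274747 / 280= -981.24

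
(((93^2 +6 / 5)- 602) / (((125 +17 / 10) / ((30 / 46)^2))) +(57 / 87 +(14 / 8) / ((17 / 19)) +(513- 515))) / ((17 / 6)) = 109552518645 / 11234613166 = 9.75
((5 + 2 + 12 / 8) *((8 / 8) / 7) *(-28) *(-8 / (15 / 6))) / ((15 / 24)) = 4352 / 25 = 174.08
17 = 17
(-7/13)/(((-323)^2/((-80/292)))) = 140/99008221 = 0.00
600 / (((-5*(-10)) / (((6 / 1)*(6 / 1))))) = 432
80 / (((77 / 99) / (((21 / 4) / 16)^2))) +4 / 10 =14687 / 1280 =11.47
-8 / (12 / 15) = -10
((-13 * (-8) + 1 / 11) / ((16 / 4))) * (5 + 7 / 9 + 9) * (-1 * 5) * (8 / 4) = -761425 / 198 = -3845.58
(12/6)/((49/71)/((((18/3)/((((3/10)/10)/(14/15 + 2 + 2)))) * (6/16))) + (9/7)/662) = 30433795/57937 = 525.29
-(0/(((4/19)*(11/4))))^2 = 0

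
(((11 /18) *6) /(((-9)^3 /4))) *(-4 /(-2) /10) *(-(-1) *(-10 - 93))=4532 /10935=0.41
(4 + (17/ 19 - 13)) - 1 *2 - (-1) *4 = -116/ 19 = -6.11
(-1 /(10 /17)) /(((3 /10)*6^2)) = -17 /108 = -0.16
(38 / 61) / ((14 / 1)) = 19 / 427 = 0.04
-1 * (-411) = 411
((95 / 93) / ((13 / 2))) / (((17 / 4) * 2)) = 380 / 20553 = 0.02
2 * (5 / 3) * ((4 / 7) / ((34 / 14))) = 40 / 51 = 0.78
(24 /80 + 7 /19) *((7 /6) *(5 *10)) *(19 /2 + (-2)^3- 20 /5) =-22225 /228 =-97.48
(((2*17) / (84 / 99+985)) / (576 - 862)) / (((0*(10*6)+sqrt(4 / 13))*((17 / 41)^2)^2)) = -8477283*sqrt(13) / 4155700354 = -0.01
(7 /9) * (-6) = -14 /3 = -4.67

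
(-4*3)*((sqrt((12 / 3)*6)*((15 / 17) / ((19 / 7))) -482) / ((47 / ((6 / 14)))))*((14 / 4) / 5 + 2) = 234252 / 1645 -2916*sqrt(6) / 15181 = 141.93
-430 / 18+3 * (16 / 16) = -188 / 9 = -20.89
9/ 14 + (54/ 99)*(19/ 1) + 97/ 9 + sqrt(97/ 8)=sqrt(194)/ 4 + 30193/ 1386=25.27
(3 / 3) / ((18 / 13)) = 13 / 18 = 0.72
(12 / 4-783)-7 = -787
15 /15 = 1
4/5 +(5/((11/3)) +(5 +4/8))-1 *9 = -147/110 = -1.34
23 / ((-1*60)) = -23 / 60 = -0.38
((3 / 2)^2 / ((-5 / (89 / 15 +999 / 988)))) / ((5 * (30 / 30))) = -0.63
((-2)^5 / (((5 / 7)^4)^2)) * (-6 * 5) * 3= 3320525376 / 78125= 42502.72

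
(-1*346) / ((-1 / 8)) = 2768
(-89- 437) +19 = -507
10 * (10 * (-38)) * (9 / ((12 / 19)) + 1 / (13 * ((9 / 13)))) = -491150 / 9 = -54572.22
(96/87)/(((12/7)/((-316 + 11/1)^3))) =-1588867000/87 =-18262839.08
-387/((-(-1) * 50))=-387/50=-7.74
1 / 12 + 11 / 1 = 133 / 12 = 11.08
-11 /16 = -0.69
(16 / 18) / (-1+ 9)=1 / 9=0.11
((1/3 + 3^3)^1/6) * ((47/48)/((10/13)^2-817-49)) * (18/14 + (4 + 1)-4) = -325663/27642006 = -0.01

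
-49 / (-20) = 49 / 20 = 2.45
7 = 7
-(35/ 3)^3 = -42875/ 27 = -1587.96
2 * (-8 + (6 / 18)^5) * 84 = -1343.31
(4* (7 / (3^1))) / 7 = 4 / 3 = 1.33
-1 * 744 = -744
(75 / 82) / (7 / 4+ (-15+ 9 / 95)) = -14250 / 204959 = -0.07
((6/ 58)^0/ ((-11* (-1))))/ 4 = 1/ 44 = 0.02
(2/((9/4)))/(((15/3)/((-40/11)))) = -64/99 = -0.65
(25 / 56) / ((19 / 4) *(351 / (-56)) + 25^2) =100 / 133331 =0.00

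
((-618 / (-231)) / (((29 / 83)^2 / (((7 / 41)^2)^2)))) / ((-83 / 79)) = -463304506 / 26141115011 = -0.02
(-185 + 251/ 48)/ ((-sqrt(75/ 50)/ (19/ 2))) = 163951* sqrt(6)/ 288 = 1394.43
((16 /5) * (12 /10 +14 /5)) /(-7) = -64 /35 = -1.83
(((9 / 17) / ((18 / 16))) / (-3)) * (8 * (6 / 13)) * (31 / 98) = -1984 / 10829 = -0.18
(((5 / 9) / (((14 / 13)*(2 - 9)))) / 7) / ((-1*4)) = 65 / 24696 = 0.00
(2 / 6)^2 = 1 / 9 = 0.11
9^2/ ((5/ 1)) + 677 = 3466/ 5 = 693.20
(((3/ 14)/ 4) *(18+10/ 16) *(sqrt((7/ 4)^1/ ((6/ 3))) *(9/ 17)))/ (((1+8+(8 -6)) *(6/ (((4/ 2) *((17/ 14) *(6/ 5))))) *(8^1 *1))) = 4023 *sqrt(14)/ 5519360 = 0.00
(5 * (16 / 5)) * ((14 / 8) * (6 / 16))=21 / 2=10.50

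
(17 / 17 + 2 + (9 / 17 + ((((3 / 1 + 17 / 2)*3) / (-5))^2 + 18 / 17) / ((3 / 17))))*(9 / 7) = 4273587 / 11900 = 359.12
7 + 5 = 12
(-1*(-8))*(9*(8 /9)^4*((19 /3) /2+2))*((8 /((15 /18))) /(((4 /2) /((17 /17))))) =4063232 /3645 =1114.74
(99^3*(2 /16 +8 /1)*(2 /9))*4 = 7007715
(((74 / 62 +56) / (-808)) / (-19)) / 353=1773 / 167996936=0.00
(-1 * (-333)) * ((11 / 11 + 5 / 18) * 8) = 3404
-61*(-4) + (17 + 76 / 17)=4513 / 17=265.47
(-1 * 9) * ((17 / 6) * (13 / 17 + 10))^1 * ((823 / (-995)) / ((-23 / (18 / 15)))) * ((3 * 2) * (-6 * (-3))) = -146391948 / 114425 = -1279.37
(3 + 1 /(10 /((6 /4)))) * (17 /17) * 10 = 63 /2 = 31.50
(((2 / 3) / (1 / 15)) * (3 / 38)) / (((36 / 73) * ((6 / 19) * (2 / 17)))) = 6205 / 144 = 43.09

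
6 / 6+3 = 4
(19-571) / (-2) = 276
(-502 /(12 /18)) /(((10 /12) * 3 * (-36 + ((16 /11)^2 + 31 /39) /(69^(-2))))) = -789646 /36234695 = -0.02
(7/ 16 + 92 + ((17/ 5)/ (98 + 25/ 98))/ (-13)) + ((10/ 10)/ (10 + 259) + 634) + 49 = 2088883391151/ 2693809040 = 775.44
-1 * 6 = -6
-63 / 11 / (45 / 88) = -56 / 5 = -11.20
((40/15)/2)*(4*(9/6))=8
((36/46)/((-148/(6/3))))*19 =-171/851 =-0.20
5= 5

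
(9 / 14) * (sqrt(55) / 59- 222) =-999 / 7+ 9 * sqrt(55) / 826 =-142.63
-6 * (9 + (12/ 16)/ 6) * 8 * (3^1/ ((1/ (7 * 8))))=-73584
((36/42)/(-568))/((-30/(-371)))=-53/2840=-0.02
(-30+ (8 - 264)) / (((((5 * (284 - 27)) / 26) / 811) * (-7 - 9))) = 1507649 / 5140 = 293.32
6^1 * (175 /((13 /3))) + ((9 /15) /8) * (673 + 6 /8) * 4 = 46221 /104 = 444.43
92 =92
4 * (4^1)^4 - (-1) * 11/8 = 8203/8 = 1025.38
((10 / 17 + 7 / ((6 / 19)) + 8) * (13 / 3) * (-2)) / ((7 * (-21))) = 40781 / 22491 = 1.81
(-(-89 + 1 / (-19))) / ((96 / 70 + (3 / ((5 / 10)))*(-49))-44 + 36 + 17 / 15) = -177660 / 597493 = -0.30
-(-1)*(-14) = -14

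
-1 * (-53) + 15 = 68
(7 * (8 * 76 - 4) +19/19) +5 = 4234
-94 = -94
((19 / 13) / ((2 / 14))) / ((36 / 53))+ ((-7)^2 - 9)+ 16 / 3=28265 / 468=60.40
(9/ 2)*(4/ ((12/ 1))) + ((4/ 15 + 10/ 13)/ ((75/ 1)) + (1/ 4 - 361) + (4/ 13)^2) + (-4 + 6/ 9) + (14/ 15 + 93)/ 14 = -1893916697/ 5323500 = -355.77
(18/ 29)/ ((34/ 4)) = 36/ 493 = 0.07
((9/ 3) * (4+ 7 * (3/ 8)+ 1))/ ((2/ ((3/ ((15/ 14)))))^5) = 123.03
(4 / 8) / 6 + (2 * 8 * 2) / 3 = 43 / 4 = 10.75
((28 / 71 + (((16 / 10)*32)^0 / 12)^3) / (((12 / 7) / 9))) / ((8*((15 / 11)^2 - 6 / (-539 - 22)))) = 0.14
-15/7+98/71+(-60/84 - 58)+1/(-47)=-1389817/23359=-59.50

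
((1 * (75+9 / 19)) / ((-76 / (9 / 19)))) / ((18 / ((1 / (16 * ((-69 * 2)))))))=239 / 20192896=0.00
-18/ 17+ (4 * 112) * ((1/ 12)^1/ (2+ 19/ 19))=1742/ 153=11.39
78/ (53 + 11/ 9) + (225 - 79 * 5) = -41129/ 244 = -168.56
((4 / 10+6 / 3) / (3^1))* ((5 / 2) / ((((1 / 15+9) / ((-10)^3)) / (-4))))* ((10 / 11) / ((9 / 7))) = 350000 / 561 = 623.89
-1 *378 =-378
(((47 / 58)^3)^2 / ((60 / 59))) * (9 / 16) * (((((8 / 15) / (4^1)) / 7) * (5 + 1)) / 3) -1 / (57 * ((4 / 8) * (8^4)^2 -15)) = 304090593613013349011 / 50967105739882594483200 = 0.01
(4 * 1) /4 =1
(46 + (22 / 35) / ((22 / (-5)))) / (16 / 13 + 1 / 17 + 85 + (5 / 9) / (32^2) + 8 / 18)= 0.53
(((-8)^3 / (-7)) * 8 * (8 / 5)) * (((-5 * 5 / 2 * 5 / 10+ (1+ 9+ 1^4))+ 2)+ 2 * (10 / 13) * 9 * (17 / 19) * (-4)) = -346447872 / 8645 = -40074.94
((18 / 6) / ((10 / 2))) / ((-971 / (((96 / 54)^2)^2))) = -0.01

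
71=71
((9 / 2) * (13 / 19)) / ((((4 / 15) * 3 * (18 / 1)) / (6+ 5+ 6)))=1105 / 304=3.63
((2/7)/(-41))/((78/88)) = -88/11193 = -0.01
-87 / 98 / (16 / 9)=-783 / 1568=-0.50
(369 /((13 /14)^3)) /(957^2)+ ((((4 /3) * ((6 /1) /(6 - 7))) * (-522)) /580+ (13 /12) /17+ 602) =138936794654813 /228040295340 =609.26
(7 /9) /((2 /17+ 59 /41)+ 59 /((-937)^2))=0.50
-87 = -87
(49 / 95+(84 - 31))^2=25847056 / 9025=2863.94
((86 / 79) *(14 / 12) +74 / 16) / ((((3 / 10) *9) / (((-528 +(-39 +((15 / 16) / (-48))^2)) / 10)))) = -415324879999 / 3354918912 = -123.80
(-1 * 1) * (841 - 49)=-792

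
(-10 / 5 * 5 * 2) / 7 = -20 / 7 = -2.86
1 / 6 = 0.17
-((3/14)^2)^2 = -81/38416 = -0.00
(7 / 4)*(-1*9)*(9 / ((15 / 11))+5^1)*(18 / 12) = -5481 / 20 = -274.05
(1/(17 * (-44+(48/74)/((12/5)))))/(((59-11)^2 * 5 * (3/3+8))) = -37/2851822080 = -0.00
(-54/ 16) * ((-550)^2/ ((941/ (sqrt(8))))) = -2041875 * sqrt(2)/ 941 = -3068.70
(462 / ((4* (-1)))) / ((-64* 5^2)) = 231 / 3200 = 0.07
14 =14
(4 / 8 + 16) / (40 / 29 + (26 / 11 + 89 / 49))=515823 / 173794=2.97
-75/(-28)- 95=-2585/28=-92.32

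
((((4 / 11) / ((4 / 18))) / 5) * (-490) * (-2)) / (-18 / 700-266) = -1234800 / 1024199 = -1.21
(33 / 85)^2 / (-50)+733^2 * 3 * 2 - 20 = 1164566681411 / 361250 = 3223714.00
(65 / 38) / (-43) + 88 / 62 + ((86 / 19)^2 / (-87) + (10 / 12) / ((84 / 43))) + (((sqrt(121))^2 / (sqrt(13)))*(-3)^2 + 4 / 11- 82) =-6194482380511 / 77367501288 + 1089*sqrt(13) / 13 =221.97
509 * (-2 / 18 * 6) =-1018 / 3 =-339.33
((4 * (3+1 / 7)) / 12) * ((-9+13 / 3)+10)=352 / 63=5.59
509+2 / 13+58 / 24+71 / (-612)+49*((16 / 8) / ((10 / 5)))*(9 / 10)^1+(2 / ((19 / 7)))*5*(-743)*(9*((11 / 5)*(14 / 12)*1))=-23686512989 / 377910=-62677.66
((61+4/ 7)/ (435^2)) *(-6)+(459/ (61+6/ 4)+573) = 1281177613/ 2207625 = 580.34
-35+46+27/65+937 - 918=1977/65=30.42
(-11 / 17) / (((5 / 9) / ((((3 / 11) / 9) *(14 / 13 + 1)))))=-81 / 1105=-0.07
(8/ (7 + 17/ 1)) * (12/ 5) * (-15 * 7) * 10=-840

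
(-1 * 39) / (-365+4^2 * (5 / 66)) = 1287 / 12005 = 0.11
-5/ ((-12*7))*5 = 25/ 84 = 0.30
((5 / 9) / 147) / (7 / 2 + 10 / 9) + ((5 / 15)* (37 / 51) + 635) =395280374 / 622251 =635.24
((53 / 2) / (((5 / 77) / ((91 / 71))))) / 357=1.47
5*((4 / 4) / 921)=5 / 921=0.01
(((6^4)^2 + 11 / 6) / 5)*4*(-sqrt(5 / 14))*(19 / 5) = -3051441.48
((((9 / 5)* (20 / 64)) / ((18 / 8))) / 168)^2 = 1 / 451584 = 0.00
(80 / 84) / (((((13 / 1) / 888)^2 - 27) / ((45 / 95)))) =-47312640 / 2831639027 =-0.02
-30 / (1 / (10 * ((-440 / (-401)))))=-132000 / 401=-329.18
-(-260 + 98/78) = 10091/39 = 258.74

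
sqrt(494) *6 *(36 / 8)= 27 *sqrt(494)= 600.10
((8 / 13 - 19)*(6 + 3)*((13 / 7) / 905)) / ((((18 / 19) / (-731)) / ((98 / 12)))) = 23236297 / 10860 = 2139.62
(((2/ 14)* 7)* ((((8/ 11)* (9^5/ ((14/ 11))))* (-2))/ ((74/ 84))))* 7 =-19840464/ 37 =-536228.76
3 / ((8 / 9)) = 3.38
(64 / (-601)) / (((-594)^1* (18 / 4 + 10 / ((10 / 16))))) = 64 / 7318377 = 0.00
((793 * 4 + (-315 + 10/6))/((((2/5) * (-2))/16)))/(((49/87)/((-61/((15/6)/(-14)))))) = -242735104/7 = -34676443.43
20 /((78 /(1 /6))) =5 /117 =0.04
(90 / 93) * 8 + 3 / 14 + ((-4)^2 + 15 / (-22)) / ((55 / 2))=2235323 / 262570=8.51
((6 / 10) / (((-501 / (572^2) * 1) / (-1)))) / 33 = 29744 / 2505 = 11.87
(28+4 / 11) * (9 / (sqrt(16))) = 702 / 11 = 63.82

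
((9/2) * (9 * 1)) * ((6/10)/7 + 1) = 1539/35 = 43.97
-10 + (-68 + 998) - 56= 864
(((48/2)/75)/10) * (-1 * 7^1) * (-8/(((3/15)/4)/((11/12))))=32.85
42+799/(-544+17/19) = 24601/607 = 40.53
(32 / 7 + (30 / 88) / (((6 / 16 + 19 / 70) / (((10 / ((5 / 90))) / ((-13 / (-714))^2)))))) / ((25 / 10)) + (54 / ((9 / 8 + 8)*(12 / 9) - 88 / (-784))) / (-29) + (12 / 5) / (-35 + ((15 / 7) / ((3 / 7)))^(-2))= 64961402523812440 / 567138382811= 114542.42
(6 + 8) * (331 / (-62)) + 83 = 256 / 31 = 8.26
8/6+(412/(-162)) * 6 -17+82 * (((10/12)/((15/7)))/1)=26/27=0.96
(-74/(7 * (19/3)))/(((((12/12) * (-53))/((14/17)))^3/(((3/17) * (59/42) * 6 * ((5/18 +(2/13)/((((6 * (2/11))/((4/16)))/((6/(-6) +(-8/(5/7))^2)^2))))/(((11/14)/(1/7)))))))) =19531996512532/21115090641555625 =0.00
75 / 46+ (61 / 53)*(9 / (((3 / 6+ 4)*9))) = 41387 / 21942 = 1.89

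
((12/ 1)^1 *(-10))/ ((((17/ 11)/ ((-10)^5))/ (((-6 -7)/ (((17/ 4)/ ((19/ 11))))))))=-11856000000/ 289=-41024221.45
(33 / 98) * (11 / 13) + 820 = 1045043 / 1274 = 820.28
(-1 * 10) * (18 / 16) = -45 / 4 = -11.25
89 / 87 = 1.02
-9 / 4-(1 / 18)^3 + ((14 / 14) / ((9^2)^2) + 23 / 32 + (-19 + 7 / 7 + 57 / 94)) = -186745931 / 9867744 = -18.92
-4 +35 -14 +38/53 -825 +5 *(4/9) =-384014/477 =-805.06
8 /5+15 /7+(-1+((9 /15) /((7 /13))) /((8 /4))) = 33 /10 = 3.30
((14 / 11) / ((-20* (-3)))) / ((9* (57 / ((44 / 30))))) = 7 / 115425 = 0.00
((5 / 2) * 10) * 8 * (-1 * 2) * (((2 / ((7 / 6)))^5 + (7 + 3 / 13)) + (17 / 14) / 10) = -1936482020 / 218491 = -8862.98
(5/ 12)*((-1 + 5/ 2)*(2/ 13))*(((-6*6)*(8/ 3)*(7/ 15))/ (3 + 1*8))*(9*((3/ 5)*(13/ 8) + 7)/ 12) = -609/ 260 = -2.34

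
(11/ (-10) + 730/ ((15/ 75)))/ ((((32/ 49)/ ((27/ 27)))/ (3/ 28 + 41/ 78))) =58832431/ 16640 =3535.60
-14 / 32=-7 / 16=-0.44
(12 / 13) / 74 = 6 / 481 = 0.01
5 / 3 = 1.67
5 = 5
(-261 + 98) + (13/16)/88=-162.99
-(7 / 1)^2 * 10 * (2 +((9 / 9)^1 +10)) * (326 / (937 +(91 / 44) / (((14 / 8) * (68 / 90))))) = -776655880 / 351023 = -2212.55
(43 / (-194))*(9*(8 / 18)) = -86 / 97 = -0.89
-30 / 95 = -6 / 19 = -0.32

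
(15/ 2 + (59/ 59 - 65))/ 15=-113/ 30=-3.77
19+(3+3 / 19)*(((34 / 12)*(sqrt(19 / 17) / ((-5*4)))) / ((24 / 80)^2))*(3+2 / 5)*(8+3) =19 - 1870*sqrt(323) / 171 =-177.54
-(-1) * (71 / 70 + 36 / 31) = 4721 / 2170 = 2.18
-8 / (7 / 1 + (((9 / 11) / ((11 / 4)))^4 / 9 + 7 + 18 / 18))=-1714871048 / 3215569839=-0.53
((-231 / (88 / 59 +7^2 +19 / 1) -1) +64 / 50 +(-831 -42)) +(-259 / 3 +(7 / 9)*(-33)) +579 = -409.04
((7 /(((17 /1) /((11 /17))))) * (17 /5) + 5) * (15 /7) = 1506 /119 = 12.66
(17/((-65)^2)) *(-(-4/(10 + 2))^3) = 17/114075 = 0.00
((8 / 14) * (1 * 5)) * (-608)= -12160 / 7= -1737.14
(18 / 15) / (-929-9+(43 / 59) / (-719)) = -84842 / 66318235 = -0.00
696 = 696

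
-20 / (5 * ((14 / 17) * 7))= -0.69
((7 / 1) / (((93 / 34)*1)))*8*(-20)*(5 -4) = -38080 / 93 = -409.46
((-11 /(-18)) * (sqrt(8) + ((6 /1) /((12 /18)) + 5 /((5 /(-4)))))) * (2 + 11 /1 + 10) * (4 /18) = 506 * sqrt(2) /81 + 1265 /81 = 24.45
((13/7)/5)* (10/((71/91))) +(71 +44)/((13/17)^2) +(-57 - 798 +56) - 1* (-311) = -3438705/11999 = -286.58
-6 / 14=-3 / 7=-0.43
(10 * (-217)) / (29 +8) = -2170 / 37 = -58.65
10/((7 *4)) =5/14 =0.36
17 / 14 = 1.21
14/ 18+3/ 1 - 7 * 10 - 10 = -686/ 9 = -76.22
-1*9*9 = -81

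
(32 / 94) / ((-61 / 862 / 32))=-441344 / 2867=-153.94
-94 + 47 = -47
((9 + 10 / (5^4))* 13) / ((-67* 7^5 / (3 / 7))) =-897 / 20108375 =-0.00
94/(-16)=-47/8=-5.88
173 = 173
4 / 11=0.36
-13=-13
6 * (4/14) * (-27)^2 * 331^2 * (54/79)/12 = 4312978326/553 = 7799237.48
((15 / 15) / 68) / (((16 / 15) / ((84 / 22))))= 315 / 5984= 0.05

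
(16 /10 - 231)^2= 1315609 /25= 52624.36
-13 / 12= -1.08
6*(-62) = -372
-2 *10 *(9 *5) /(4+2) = -150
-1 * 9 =-9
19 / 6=3.17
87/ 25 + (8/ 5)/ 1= 127/ 25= 5.08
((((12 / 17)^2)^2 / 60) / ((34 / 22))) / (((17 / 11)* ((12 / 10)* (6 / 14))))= 81312 / 24137569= 0.00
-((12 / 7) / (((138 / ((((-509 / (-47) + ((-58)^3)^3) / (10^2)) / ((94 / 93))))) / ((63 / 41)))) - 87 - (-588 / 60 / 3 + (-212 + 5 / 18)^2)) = 1402709903686.41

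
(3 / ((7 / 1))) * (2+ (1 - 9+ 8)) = 6 / 7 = 0.86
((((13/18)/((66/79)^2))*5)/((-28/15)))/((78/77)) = -156025/57024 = -2.74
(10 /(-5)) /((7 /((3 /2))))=-3 /7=-0.43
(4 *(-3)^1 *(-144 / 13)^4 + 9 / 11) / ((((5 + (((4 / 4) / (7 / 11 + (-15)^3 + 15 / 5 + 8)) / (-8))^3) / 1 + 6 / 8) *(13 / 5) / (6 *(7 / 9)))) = -56392.51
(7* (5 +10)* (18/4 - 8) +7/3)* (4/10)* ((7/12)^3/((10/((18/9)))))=-5.80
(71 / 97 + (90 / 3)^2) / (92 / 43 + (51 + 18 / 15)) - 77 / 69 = 1208888458 / 78194319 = 15.46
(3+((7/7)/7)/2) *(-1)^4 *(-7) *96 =-2064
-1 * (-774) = 774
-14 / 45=-0.31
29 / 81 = 0.36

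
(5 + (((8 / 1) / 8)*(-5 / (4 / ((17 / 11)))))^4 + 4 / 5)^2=136676543918972281 / 351205590630400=389.16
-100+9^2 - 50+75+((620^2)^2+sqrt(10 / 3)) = sqrt(30) / 3+147763360006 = 147763360007.83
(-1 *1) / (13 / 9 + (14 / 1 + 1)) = -9 / 148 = -0.06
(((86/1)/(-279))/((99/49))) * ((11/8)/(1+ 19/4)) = -2107/57753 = -0.04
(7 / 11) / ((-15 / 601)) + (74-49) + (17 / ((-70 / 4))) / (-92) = -25843 / 53130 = -0.49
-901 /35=-25.74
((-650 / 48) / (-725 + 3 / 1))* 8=325 / 2166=0.15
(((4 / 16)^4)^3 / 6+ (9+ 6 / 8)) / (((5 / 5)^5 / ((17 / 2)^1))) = 16684941329 / 201326592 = 82.88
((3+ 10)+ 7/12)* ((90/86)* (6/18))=815/172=4.74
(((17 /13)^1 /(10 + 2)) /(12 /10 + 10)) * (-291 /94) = -8245 /273728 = -0.03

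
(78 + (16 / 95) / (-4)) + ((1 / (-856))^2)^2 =3976296550424671 / 51005694341120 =77.96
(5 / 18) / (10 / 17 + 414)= 85 / 126864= 0.00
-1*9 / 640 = -9 / 640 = -0.01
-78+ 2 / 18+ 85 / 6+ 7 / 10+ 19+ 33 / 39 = -25258 / 585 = -43.18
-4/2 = -2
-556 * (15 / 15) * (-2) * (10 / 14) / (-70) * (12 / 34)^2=-20016 / 14161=-1.41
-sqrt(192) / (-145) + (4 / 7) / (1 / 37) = 8 * sqrt(3) / 145 + 148 / 7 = 21.24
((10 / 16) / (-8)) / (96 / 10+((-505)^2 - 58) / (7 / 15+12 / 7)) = -5725 / 8567594688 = -0.00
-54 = -54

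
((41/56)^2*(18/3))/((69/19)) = 0.89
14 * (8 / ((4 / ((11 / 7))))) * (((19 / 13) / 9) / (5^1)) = 836 / 585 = 1.43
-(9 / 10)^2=-81 / 100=-0.81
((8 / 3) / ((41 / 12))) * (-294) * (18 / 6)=-28224 / 41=-688.39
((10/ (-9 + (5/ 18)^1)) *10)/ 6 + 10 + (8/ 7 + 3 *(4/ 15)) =55126/ 5495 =10.03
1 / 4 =0.25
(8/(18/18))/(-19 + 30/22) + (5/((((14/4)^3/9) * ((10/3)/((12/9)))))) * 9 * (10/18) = 54748/33271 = 1.65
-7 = -7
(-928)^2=861184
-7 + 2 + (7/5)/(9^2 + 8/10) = -4.98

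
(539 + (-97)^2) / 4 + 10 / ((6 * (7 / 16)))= 52307 / 21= 2490.81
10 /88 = 5 /44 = 0.11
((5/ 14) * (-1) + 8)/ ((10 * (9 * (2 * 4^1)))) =107/ 10080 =0.01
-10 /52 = -5 /26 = -0.19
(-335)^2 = 112225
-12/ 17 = -0.71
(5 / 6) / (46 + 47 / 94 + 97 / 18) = 15 / 934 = 0.02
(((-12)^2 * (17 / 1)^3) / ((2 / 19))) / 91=6720984 / 91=73856.97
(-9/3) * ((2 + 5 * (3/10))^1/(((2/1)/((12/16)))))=-3.94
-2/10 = -1/5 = -0.20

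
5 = 5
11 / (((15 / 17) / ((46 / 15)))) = 8602 / 225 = 38.23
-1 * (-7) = 7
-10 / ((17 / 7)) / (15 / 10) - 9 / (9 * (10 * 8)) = -11251 / 4080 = -2.76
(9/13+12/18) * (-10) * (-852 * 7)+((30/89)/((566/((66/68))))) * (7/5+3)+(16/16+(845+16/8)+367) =457909623022/5566327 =82264.23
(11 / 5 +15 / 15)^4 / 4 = 16384 / 625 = 26.21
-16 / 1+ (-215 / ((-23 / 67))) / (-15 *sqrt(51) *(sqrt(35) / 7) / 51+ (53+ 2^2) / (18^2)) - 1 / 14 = -840099600 *sqrt(1785) / 99613943 - 71658531135 / 1394595202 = -407.69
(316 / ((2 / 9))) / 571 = 2.49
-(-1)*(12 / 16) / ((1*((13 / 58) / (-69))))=-6003 / 26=-230.88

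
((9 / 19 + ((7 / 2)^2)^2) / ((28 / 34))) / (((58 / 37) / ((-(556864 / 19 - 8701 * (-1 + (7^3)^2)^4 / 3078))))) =661118738822316853864910971 / 10469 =63150132660456285592216.16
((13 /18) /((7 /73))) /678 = 949 /85428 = 0.01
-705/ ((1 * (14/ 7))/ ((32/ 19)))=-11280/ 19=-593.68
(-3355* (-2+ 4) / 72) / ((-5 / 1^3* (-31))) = -671 / 1116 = -0.60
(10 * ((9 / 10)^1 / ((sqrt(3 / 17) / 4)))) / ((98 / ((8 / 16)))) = 3 * sqrt(51) / 49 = 0.44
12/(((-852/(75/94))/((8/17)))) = -300/56729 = -0.01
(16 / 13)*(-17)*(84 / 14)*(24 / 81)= -4352 / 117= -37.20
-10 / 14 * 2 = -10 / 7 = -1.43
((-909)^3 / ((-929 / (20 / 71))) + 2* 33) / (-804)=-2504356979 / 8838506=-283.35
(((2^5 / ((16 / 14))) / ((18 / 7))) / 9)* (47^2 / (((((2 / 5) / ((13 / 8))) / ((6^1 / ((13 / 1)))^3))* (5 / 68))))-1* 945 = 6881273 / 507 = 13572.53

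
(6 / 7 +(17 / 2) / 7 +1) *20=430 / 7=61.43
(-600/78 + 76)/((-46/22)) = -9768/299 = -32.67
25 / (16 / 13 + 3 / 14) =4550 / 263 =17.30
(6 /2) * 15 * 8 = 360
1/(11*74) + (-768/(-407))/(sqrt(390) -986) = -271345/395525042 -384*sqrt(390)/197762521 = -0.00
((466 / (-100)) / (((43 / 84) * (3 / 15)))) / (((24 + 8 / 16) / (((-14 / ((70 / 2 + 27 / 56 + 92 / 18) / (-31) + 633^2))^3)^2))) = -43748253785182695964727111275511808 / 12942788253471544507631173131020345845467126208853111423051135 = -0.00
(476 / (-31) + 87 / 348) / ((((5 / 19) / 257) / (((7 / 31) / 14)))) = -9145859 / 38440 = -237.93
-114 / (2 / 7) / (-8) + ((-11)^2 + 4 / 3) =4133 / 24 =172.21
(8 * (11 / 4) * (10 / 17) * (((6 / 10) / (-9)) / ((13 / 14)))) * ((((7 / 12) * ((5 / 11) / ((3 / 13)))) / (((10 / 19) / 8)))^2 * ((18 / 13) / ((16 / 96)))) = -3962336 / 1683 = -2354.33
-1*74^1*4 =-296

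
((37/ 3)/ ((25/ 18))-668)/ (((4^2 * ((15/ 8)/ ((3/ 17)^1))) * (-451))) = 749/ 87125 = 0.01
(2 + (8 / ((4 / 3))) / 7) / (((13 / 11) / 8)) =1760 / 91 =19.34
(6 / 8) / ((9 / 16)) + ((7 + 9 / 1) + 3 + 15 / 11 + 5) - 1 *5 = 716 / 33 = 21.70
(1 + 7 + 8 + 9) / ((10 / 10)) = 25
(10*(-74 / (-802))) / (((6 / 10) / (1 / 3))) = 1850 / 3609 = 0.51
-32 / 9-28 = -284 / 9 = -31.56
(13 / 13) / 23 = 1 / 23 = 0.04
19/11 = 1.73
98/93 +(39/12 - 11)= -2491/372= -6.70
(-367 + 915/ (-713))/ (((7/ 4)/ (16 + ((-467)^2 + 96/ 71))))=-16265155579544/ 354361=-45899959.59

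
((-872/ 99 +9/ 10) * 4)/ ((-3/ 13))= 203554/ 1485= 137.07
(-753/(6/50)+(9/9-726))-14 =-7014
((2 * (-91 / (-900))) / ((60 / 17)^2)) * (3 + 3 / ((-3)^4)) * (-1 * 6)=-1078259 / 3645000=-0.30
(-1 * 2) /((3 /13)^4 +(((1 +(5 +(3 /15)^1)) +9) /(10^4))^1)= -714025000 /1555159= -459.13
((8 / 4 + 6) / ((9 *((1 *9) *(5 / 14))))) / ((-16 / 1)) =-7 / 405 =-0.02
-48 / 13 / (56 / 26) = -1.71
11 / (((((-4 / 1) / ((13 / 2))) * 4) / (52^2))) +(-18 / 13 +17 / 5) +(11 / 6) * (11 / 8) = -37686367 / 3120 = -12078.96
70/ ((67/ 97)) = 6790/ 67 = 101.34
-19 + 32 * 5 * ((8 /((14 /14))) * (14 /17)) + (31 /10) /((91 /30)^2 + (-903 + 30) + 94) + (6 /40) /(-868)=6827232427481 /6595636880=1035.11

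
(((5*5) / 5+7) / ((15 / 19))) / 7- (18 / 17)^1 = 662 / 595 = 1.11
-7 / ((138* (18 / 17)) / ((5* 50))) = -14875 / 1242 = -11.98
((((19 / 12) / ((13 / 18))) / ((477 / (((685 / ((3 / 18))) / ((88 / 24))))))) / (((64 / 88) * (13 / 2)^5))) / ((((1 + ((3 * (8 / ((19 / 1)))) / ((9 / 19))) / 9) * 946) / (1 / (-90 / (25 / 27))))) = -0.00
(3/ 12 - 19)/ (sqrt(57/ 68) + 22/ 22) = -1275/ 11 + 75* sqrt(969)/ 22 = -9.79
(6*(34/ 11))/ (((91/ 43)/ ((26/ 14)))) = 8772/ 539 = 16.27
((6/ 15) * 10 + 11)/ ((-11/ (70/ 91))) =-150/ 143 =-1.05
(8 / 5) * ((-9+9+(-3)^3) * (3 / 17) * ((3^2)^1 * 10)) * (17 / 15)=-3888 / 5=-777.60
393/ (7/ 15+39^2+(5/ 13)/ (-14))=1072890/ 4153529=0.26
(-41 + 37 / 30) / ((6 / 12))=-1193 / 15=-79.53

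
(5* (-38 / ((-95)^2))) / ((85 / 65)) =-26 / 1615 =-0.02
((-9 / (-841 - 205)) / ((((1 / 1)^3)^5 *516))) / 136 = 3 / 24468032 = 0.00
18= 18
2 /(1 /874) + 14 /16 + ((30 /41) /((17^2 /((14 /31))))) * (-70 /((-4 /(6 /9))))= 5139199329 /2938552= 1748.89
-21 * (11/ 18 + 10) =-1337/ 6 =-222.83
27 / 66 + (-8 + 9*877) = 173479 / 22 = 7885.41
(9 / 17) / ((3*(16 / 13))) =39 / 272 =0.14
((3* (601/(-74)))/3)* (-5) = 3005/74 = 40.61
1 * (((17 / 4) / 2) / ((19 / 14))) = 1.57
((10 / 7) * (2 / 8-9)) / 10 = -5 / 4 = -1.25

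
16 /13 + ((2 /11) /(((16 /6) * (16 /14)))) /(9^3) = 1368667 /1111968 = 1.23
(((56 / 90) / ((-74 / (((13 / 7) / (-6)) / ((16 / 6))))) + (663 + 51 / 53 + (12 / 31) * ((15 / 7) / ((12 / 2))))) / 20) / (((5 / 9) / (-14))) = -101735911913 / 121582000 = -836.77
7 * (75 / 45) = 35 / 3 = 11.67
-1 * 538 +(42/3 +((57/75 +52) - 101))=-14306/25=-572.24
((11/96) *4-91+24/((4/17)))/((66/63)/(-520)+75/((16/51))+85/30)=250250/5282961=0.05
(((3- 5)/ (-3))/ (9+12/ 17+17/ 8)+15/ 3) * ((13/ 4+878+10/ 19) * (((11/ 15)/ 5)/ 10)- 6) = 1928958431/ 55027800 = 35.05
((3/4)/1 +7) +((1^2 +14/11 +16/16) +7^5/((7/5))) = 12016.02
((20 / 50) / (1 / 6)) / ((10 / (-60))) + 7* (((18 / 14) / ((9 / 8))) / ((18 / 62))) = 592 / 45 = 13.16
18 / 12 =1.50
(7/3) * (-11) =-77/3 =-25.67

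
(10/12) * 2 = 5/3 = 1.67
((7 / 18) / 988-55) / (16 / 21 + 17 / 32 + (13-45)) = 27387164 / 15290535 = 1.79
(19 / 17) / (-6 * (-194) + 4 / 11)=209 / 217736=0.00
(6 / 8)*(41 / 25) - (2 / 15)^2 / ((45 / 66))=16253 / 13500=1.20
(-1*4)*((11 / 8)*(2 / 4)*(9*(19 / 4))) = -1881 / 16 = -117.56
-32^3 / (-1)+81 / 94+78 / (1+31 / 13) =16953416 / 517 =32791.91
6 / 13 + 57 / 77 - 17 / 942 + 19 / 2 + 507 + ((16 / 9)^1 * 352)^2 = 4991519485220 / 12729717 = 392115.51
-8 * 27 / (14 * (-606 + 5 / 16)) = 1728 / 67837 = 0.03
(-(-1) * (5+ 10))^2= 225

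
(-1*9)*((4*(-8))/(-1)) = -288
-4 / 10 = -2 / 5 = -0.40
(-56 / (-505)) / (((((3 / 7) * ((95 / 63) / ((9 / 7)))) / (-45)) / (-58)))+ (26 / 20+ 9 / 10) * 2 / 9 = 9953170 / 17271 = 576.29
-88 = -88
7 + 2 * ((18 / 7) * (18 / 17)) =1481 / 119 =12.45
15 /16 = 0.94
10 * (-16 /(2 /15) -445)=-5650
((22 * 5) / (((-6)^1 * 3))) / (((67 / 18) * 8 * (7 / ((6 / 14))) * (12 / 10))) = -0.01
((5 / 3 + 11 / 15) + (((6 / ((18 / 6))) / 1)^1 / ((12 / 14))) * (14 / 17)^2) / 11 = 17264 / 47685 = 0.36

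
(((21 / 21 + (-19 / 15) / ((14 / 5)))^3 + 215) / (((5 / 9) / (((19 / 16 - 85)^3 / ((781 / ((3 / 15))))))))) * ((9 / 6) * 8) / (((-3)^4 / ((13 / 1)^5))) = -176212214133564941631 / 54862438400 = -3211891765.52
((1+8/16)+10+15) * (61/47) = 3233/94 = 34.39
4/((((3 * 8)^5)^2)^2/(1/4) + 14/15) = 30/120599661535218110211324641287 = 0.00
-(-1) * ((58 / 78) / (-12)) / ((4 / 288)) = -58 / 13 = -4.46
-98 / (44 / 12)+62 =35.27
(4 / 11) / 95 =4 / 1045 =0.00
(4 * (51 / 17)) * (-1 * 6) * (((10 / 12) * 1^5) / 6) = -10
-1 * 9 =-9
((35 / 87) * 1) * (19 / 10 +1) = 7 / 6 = 1.17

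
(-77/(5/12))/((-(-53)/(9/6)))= -1386/265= -5.23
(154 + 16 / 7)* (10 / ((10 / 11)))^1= 12034 / 7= 1719.14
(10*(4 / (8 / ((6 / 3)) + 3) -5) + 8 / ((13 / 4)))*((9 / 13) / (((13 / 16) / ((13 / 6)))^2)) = -243584 / 1183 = -205.90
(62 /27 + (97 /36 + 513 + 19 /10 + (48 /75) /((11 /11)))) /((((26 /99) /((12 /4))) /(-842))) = -6508560223 /1300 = -5006584.79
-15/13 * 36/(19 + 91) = -54/143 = -0.38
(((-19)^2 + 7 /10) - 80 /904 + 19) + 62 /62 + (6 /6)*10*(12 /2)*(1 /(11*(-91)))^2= 432083941021 /1132261130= 381.61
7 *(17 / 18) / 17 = 0.39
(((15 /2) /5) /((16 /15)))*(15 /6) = 225 /64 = 3.52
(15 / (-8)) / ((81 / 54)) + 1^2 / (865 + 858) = -8611 / 6892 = -1.25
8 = 8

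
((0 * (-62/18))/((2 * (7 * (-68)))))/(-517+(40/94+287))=0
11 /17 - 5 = -74 /17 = -4.35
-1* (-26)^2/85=-676/85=-7.95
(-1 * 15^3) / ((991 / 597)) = -2014875 / 991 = -2033.17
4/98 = 2/49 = 0.04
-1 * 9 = -9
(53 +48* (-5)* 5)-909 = -2056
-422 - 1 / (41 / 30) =-422.73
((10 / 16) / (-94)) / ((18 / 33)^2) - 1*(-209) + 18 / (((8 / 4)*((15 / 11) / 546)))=516070511 / 135360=3812.58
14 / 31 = 0.45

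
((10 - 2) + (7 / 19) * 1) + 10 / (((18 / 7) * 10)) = 2995 / 342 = 8.76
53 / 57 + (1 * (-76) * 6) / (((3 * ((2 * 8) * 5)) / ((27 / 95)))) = 1111 / 2850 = 0.39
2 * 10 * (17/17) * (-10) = -200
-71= -71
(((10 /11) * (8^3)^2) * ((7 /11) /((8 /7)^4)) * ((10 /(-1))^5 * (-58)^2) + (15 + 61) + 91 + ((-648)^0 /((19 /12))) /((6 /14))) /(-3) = 68751117567612679 /6897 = 9968264110136.68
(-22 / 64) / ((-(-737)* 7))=-1 / 15008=-0.00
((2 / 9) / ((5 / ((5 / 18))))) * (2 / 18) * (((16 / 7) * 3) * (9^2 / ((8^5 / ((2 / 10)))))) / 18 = 1 / 3870720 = 0.00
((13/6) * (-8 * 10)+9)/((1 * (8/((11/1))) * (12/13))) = -70499/288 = -244.79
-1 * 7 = -7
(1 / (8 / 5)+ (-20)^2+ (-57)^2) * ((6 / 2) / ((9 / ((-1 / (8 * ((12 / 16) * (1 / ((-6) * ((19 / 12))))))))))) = 554743 / 288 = 1926.19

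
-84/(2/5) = -210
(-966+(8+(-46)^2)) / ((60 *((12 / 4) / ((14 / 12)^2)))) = 9457 / 1080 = 8.76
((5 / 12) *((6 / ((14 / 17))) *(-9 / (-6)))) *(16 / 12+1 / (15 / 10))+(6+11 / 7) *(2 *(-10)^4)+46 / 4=4240577 / 28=151449.18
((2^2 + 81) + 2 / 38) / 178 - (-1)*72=122560 / 1691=72.48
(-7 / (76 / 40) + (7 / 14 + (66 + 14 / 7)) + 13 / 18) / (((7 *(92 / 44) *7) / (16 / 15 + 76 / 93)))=5142412 / 4267305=1.21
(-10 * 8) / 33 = -80 / 33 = -2.42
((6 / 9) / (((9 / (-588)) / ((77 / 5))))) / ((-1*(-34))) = -15092 / 765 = -19.73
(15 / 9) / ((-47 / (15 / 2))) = -25 / 94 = -0.27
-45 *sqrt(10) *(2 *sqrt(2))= -180 *sqrt(5)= -402.49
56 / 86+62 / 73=1.50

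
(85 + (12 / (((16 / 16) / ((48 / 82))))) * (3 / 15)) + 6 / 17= 302351 / 3485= 86.76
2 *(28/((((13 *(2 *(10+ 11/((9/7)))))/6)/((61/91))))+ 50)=2835476/28223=100.47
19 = 19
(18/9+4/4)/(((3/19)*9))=19/9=2.11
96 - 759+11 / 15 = -9934 / 15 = -662.27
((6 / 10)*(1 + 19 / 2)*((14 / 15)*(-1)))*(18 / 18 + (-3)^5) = 35574 / 25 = 1422.96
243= 243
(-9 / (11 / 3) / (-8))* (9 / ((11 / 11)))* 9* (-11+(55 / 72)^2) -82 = -174527 / 512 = -340.87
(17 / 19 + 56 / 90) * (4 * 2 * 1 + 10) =2594 / 95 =27.31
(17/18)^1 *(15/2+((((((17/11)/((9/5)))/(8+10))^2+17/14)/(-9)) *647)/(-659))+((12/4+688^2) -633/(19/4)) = 21336905239714048063/45088674628536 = 473220.95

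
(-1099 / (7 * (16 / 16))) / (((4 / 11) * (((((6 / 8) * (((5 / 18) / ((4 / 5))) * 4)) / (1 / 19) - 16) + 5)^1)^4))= -143244288 / 1982119441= -0.07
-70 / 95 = -14 / 19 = -0.74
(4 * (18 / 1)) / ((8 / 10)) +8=98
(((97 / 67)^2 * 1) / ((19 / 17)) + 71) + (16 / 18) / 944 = 6601067359 / 90579042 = 72.88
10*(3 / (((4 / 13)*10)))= 39 / 4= 9.75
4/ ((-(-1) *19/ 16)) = 64/ 19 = 3.37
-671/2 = -335.50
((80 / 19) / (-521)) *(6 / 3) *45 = -7200 / 9899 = -0.73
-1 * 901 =-901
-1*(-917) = 917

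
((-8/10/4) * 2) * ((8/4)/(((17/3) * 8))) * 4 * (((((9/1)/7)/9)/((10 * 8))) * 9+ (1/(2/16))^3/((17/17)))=-36.14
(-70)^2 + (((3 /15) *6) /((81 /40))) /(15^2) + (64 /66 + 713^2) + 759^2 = 72795878726 /66825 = 1089350.97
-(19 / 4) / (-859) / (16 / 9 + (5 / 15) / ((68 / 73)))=2907 / 1122713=0.00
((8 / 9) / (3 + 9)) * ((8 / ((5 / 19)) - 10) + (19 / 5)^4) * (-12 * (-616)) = 705053888 / 5625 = 125342.91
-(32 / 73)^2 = -1024 / 5329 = -0.19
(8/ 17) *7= 3.29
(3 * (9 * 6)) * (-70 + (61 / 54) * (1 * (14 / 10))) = -11083.80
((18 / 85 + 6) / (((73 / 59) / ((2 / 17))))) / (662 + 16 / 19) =197296 / 221413015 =0.00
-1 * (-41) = 41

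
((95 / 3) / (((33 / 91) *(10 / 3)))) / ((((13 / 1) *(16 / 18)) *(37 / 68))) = 6783 / 1628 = 4.17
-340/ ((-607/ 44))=14960/ 607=24.65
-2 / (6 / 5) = -5 / 3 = -1.67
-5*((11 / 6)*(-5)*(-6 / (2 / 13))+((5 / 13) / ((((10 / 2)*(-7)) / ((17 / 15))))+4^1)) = -986861 / 546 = -1807.44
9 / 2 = 4.50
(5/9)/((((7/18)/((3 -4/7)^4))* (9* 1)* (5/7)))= 167042/21609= 7.73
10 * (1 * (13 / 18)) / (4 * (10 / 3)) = 13 / 24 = 0.54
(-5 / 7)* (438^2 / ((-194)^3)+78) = -711645135 / 12777422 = -55.70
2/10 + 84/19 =439/95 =4.62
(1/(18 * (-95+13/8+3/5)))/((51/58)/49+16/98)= -11368/3440097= -0.00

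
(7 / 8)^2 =49 / 64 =0.77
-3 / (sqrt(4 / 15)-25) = 0.12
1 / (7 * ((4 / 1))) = 1 / 28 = 0.04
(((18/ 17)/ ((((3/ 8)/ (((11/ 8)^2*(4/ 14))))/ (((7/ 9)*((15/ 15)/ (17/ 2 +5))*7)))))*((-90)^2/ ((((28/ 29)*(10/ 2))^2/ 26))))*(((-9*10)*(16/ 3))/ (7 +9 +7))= -317494320/ 2737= -116000.85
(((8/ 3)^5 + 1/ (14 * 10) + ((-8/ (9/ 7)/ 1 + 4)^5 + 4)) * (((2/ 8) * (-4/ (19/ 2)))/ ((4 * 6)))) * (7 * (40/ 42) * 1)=-699893849/ 282726612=-2.48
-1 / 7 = -0.14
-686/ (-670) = 343/ 335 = 1.02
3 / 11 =0.27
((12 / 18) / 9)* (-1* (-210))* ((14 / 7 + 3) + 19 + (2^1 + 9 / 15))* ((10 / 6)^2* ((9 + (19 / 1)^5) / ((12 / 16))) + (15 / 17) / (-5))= 15675744224756 / 4131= 3794660911.34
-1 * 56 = -56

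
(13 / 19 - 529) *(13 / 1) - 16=-130798 / 19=-6884.11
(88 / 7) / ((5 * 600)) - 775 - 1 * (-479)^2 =-604316989 / 2625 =-230216.00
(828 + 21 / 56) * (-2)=-6627 / 4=-1656.75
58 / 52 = 29 / 26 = 1.12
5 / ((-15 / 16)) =-16 / 3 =-5.33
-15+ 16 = 1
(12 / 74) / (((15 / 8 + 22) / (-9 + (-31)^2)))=45696 / 7067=6.47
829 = 829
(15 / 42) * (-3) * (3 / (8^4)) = -0.00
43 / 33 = 1.30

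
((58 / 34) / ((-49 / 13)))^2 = 142129 / 693889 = 0.20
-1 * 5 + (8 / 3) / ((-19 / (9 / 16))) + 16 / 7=-743 / 266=-2.79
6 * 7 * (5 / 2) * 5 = 525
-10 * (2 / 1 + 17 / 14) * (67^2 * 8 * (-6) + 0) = 48481200 / 7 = 6925885.71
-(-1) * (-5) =-5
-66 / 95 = -0.69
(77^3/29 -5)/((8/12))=684582/29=23606.28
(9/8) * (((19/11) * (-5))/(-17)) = 855/1496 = 0.57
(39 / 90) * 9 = 39 / 10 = 3.90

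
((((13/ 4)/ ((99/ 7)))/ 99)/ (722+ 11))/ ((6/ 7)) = 0.00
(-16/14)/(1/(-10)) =80/7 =11.43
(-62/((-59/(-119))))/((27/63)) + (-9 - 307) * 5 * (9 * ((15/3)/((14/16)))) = -81548.93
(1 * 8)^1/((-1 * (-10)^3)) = 1/125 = 0.01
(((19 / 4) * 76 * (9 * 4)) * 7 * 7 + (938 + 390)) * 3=1914396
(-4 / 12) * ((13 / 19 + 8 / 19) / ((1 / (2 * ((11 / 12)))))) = -77 / 114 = -0.68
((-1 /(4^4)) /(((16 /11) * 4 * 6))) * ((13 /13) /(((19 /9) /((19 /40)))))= -33 /1310720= -0.00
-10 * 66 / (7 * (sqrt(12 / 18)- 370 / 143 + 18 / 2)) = -37091340 / 2481769 + 13496340 * sqrt(6) / 17372383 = -13.04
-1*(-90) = 90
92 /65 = 1.42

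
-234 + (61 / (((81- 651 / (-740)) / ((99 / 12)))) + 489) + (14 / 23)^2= 2794100342 / 10684213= 261.52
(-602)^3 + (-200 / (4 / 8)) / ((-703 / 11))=-153371542824 / 703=-218167201.74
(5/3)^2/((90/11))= 55/162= 0.34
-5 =-5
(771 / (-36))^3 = -16974593 / 1728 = -9823.26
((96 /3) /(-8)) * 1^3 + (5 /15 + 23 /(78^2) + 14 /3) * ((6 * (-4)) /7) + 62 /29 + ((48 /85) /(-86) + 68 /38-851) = -886511183243 /1021049835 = -868.23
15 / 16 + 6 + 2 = 143 / 16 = 8.94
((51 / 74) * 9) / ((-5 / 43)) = -19737 / 370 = -53.34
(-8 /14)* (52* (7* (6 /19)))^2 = -2725632 /361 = -7550.23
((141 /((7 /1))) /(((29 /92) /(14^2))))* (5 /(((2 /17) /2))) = 30873360 /29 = 1064598.62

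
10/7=1.43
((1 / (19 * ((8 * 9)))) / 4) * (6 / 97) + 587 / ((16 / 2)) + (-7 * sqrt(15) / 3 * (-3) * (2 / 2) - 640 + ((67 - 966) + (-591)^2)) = 7 * sqrt(15) + 30769139335 / 88464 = 347842.49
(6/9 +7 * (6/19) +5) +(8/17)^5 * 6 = 648722449/80931849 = 8.02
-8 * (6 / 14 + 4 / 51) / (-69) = 1448 / 24633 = 0.06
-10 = -10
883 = 883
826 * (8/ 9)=6608/ 9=734.22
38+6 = 44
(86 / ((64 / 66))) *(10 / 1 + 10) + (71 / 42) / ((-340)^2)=8611911071 / 4855200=1773.75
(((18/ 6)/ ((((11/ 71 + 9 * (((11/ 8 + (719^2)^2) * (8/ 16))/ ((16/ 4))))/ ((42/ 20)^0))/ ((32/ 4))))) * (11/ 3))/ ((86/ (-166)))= -33189376/ 58745534858656655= -0.00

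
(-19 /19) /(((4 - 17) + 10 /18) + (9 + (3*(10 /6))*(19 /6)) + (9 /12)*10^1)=-9 /179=-0.05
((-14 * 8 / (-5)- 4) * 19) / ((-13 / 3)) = -5244 / 65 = -80.68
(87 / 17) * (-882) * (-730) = 56015820 / 17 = 3295048.24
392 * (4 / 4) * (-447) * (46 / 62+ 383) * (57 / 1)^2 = -6772425823296 / 31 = -218465349138.58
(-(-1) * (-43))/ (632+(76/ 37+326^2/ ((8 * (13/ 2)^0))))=-3182/ 1029973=-0.00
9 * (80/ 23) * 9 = 6480/ 23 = 281.74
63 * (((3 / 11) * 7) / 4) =1323 / 44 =30.07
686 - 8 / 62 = 685.87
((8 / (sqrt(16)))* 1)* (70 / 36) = 35 / 9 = 3.89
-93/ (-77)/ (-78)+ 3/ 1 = 5975/ 2002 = 2.98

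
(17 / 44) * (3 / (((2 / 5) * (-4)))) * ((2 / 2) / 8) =-255 / 2816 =-0.09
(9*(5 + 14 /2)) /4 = 27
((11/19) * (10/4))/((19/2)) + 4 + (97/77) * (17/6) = 1287827/166782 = 7.72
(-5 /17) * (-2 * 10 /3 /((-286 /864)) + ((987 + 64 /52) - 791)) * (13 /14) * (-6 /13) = 466260 /17017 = 27.40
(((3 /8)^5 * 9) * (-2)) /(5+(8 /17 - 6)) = 0.25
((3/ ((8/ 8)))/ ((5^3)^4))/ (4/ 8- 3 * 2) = -6/ 2685546875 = -0.00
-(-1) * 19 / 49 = 19 / 49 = 0.39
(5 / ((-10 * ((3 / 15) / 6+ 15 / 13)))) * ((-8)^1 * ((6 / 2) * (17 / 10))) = 7956 / 463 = 17.18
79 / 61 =1.30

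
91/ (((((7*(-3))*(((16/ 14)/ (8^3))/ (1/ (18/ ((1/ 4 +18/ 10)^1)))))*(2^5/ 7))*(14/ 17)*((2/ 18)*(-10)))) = 52.86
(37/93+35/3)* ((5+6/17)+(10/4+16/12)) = 10307/93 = 110.83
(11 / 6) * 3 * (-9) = -99 / 2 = -49.50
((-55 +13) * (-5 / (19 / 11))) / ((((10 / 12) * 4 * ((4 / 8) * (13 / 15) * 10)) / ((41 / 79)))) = 85239 / 19513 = 4.37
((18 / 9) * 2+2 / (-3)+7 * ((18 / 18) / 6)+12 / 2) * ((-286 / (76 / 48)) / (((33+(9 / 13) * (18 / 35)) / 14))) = -76516440 / 96121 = -796.04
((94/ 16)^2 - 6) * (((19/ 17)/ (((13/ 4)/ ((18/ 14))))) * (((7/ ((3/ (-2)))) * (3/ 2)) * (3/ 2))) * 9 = -8426025/ 7072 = -1191.46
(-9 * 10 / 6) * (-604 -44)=9720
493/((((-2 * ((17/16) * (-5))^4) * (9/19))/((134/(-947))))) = 2419392512/26170936875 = 0.09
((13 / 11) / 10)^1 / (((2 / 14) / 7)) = 637 / 110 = 5.79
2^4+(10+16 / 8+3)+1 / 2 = 63 / 2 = 31.50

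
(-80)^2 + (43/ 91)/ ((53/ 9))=30867587/ 4823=6400.08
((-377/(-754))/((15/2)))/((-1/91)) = -91/15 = -6.07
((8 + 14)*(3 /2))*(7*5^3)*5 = 144375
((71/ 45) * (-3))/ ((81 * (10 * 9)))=-71/ 109350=-0.00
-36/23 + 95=2149/23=93.43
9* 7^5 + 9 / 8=1210113 / 8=151264.12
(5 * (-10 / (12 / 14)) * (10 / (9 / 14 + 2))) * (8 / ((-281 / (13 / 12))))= 637000 / 93573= 6.81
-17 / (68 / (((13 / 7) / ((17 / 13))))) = -169 / 476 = -0.36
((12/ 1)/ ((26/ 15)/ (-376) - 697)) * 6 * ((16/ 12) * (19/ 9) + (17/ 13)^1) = -10881440/ 25552189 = -0.43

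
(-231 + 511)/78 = 140/39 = 3.59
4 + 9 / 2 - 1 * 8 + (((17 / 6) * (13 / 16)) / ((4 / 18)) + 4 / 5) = 3731 / 320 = 11.66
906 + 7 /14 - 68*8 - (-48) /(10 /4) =3817 /10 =381.70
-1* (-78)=78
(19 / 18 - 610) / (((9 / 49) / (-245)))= 131586805 / 162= 812264.23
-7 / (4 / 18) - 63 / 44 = -1449 / 44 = -32.93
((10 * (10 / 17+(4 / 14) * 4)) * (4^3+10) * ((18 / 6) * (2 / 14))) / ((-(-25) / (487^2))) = 21692425416 / 4165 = 5208265.41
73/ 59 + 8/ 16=205/ 118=1.74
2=2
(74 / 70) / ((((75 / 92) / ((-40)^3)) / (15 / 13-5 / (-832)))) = -26278880 / 273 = -96259.63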